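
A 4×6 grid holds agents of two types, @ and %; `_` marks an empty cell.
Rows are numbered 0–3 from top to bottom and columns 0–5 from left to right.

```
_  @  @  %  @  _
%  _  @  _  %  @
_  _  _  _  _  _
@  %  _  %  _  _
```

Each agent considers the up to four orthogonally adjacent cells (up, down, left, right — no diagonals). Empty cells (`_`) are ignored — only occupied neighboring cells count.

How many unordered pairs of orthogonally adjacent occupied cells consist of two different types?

5

Scan each occupied cell's neighbors to the right and below so each pair is counted once.
From row 0: 3 unlike of 5 pairs (running 3/5).
From row 1: 1 unlike of 1 pairs (running 4/6).
From row 3: 1 unlike of 1 pairs (running 5/7).
Total adjacent occupied pairs: 7; unlike-type pairs: 5.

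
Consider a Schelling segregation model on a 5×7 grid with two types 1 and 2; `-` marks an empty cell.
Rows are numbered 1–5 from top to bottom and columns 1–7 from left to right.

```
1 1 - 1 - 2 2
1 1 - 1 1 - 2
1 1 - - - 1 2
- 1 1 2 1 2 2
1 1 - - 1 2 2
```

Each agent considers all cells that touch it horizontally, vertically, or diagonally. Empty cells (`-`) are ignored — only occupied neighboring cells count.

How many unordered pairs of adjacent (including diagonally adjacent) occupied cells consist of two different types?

12

Scan each occupied cell's neighbors to the right and below (and the two forward diagonals) so each pair is counted once.
Row 1: 1(1,1)–1(1,2)= 1(1,1)–1(2,1)= 1(1,1)–1(2,2)= 1(1,2)–1(2,2)= 1(1,2)–1(2,1)= 1(1,4)–1(2,4)= 1(1,4)–1(2,5)= 2(1,6)–2(1,7)= 2(1,6)–2(2,7)= 2(1,6)–1(2,5)≠ 2(1,7)–2(2,7)=  → 1/11 unlike.
Row 2: 1(2,1)–1(2,2)= 1(2,1)–1(3,1)= 1(2,1)–1(3,2)= 1(2,2)–1(3,2)= 1(2,2)–1(3,1)= 1(2,4)–1(2,5)= 1(2,5)–1(3,6)= 2(2,7)–2(3,7)= 2(2,7)–1(3,6)≠  → 1/9 unlike.
Row 3: 1(3,1)–1(3,2)= 1(3,1)–1(4,2)= 1(3,2)–1(4,2)= 1(3,2)–1(4,3)= 1(3,6)–2(3,7)≠ 1(3,6)–2(4,6)≠ 1(3,6)–2(4,7)≠ 1(3,6)–1(4,5)= 2(3,7)–2(4,7)= 2(3,7)–2(4,6)=  → 3/10 unlike.
Row 4: 1(4,2)–1(4,3)= 1(4,2)–1(5,2)= 1(4,2)–1(5,1)= 1(4,3)–2(4,4)≠ 1(4,3)–1(5,2)= 2(4,4)–1(4,5)≠ 2(4,4)–1(5,5)≠ 1(4,5)–2(4,6)≠ 1(4,5)–1(5,5)= 1(4,5)–2(5,6)≠ 2(4,6)–2(4,7)= 2(4,6)–2(5,6)= 2(4,6)–2(5,7)= 2(4,6)–1(5,5)≠ 2(4,7)–2(5,7)= 2(4,7)–2(5,6)=  → 6/16 unlike.
Row 5: 1(5,1)–1(5,2)= 1(5,5)–2(5,6)≠ 2(5,6)–2(5,7)=  → 1/3 unlike.
Total adjacent occupied pairs: 49; unlike-type pairs: 12.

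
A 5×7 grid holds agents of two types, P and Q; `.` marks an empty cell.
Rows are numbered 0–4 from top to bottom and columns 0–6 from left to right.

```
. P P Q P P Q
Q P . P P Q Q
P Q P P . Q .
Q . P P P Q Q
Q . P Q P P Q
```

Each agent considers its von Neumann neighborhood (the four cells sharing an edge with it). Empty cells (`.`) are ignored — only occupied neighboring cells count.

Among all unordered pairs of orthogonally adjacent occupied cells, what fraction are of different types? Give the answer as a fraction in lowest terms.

Scan each occupied cell's neighbors to the right and below so each pair is counted once.
Row 0: P(0,1)–P(0,2)= P(0,1)–P(1,1)= P(0,2)–Q(0,3)≠ Q(0,3)–P(0,4)≠ Q(0,3)–P(1,3)≠ P(0,4)–P(0,5)= P(0,4)–P(1,4)= P(0,5)–Q(0,6)≠ P(0,5)–Q(1,5)≠ Q(0,6)–Q(1,6)=  → 5/10 unlike.
Row 1: Q(1,0)–P(1,1)≠ Q(1,0)–P(2,0)≠ P(1,1)–Q(2,1)≠ P(1,3)–P(1,4)= P(1,3)–P(2,3)= P(1,4)–Q(1,5)≠ Q(1,5)–Q(1,6)= Q(1,5)–Q(2,5)=  → 4/8 unlike.
Row 2: P(2,0)–Q(2,1)≠ P(2,0)–Q(3,0)≠ Q(2,1)–P(2,2)≠ P(2,2)–P(2,3)= P(2,2)–P(3,2)= P(2,3)–P(3,3)= Q(2,5)–Q(3,5)=  → 3/7 unlike.
Row 3: Q(3,0)–Q(4,0)= P(3,2)–P(3,3)= P(3,2)–P(4,2)= P(3,3)–P(3,4)= P(3,3)–Q(4,3)≠ P(3,4)–Q(3,5)≠ P(3,4)–P(4,4)= Q(3,5)–Q(3,6)= Q(3,5)–P(4,5)≠ Q(3,6)–Q(4,6)=  → 3/10 unlike.
Row 4: P(4,2)–Q(4,3)≠ Q(4,3)–P(4,4)≠ P(4,4)–P(4,5)= P(4,5)–Q(4,6)≠  → 3/4 unlike.
Total adjacent occupied pairs: 39; unlike-type pairs: 18.
18/39 reduces to 6/13.

6/13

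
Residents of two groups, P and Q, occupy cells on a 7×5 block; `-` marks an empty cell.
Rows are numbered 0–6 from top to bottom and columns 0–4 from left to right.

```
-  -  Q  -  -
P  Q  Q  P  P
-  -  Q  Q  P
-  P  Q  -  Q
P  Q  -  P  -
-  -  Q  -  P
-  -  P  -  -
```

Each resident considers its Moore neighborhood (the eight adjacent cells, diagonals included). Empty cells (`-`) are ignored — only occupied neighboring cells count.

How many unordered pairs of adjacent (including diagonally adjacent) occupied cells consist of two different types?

Scan each occupied cell's neighbors to the right and below (and the two forward diagonals) so each pair is counted once.
From row 0: 1 unlike of 3 pairs (running 1/3).
From row 1: 5 unlike of 12 pairs (running 6/15).
From row 2: 3 unlike of 7 pairs (running 9/22).
From row 3: 4 unlike of 6 pairs (running 13/28).
From row 4: 2 unlike of 4 pairs (running 15/32).
From row 5: 1 unlike of 1 pairs (running 16/33).
Total adjacent occupied pairs: 33; unlike-type pairs: 16.

16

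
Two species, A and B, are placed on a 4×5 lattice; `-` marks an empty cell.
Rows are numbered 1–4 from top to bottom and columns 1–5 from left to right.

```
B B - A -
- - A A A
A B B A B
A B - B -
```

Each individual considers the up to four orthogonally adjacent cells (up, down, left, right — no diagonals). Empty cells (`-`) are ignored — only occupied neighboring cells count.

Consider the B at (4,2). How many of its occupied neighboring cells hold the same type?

Occupied neighbors of (4,2): (3,2)=B, (4,1)=A.
Same type (B): 1 of 2.

1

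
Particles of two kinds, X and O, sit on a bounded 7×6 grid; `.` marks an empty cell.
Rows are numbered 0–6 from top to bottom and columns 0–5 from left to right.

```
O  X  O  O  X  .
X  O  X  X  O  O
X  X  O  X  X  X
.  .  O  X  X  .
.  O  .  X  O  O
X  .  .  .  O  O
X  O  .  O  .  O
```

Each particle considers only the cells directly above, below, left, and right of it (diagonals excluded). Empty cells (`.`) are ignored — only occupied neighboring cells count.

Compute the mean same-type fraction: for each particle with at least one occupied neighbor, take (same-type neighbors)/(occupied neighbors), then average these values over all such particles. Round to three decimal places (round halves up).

(0,0)O 0/2
(0,1)X 0/3
(0,2)O 1/3
(0,3)O 1/3
(0,4)X 0/2
(1,0)X 1/3
(1,1)O 0/4
(1,2)X 1/4
(1,3)X 2/4
(1,4)O 1/4
(1,5)O 1/2
(2,0)X 2/2
(2,1)X 1/3
(2,2)O 1/4
(2,3)X 3/4
(2,4)X 3/4
(2,5)X 1/2
(3,2)O 1/2
(3,3)X 3/4
(3,4)X 2/3
(4,1)O — no occupied neighbors
(4,3)X 1/2
(4,4)O 2/4
(4,5)O 2/2
(5,0)X 1/1
(5,4)O 2/2
(5,5)O 3/3
(6,0)X 1/2
(6,1)O 0/1
(6,3)O — no occupied neighbors
(6,5)O 1/1
Sum over 29 particles: 0/2 + 0/3 + 1/3 + 1/3 + 0/2 + 1/3 + 0/4 + 1/4 + 2/4 + 1/4 + 1/2 + 2/2 + 1/3 + 1/4 + 3/4 + 3/4 + 1/2 + 1/2 + 3/4 + 2/3 + 1/2 + 2/4 + 2/2 + 1/1 + 2/2 + 3/3 + 1/2 + 0/1 + 1/1 = 29/2; mean = 29/2 ÷ 29 = 1/2 = 0.5 → 0.500.

0.500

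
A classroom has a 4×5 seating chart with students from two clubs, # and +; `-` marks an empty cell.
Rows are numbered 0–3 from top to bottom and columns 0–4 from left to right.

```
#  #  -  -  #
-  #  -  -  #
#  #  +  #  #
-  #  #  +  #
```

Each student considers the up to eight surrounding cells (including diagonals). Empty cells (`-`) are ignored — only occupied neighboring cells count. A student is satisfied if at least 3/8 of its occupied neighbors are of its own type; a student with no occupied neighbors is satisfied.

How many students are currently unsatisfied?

Row 0: (0,0)# 2/2 ok · (0,1)# 2/2 ok · (0,4)# 1/1 ok
Row 1: (1,1)# 4/5 ok · (1,4)# 3/3 ok
Row 2: (2,0)# 3/3 ok · (2,1)# 4/5 ok · (2,2)+ 1/6 unhappy · (2,3)# 4/6 ok · (2,4)# 3/4 ok
Row 3: (3,1)# 3/4 ok · (3,2)# 3/5 ok · (3,3)+ 1/5 unhappy · (3,4)# 2/3 ok
Unsatisfied: (2,2), (3,3) — 2 in total.

2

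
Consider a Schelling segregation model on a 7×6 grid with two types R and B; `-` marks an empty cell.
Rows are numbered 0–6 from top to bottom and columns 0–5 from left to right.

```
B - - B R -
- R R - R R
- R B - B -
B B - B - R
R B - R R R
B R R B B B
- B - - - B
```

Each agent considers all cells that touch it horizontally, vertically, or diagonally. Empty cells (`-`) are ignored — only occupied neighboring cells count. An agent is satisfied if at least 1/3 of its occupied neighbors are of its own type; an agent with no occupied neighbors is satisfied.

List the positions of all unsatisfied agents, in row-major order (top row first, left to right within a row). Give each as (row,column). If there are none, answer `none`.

(0,0), (0,3), (2,4), (4,0), (5,3)

Row 0: (0,0)B 0/1 unhappy · (0,3)B 0/3 unhappy · (0,4)R 2/3 ok
Row 1: (1,1)R 2/4 ok · (1,2)R 2/4 ok · (1,4)R 2/4 ok · (1,5)R 2/3 ok
Row 2: (2,1)R 2/5 ok · (2,2)B 2/5 ok · (2,4)B 1/4 unhappy
Row 3: (3,0)B 2/4 ok · (3,1)B 3/5 ok · (3,3)B 2/4 ok · (3,5)R 2/3 ok
Row 4: (4,0)R 1/5 unhappy · (4,1)B 3/6 ok · (4,3)R 2/5 ok · (4,4)R 3/7 ok · (4,5)R 2/4 ok
Row 5: (5,0)B 2/4 ok · (5,1)R 2/5 ok · (5,2)R 2/5 ok · (5,3)B 1/4 unhappy · (5,4)B 3/6 ok · (5,5)B 2/4 ok
Row 6: (6,1)B 1/3 ok · (6,5)B 2/2 ok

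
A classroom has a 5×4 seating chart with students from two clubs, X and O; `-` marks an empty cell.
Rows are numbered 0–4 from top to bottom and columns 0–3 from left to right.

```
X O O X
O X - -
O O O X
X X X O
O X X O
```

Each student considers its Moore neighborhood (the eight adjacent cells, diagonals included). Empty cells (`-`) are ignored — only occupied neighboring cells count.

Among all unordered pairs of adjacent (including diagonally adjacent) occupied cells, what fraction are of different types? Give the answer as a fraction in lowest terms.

25/43

Scan each occupied cell's neighbors to the right and below (and the two forward diagonals) so each pair is counted once.
From row 0: 5 unlike of 8 pairs (running 5/8).
From row 1: 4 unlike of 6 pairs (running 9/14).
From row 2: 9 unlike of 13 pairs (running 18/27).
From row 3: 5 unlike of 13 pairs (running 23/40).
From row 4: 2 unlike of 3 pairs (running 25/43).
Total adjacent occupied pairs: 43; unlike-type pairs: 25.
25/43 is already in lowest terms.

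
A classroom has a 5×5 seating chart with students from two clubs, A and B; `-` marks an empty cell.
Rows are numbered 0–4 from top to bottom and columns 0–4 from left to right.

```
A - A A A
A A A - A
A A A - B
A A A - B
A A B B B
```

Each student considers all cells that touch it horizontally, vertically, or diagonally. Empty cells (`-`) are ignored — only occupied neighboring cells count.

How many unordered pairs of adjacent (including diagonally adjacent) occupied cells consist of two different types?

Scan each occupied cell's neighbors to the right and below (and the two forward diagonals) so each pair is counted once.
From row 0: 0 unlike of 9 pairs (running 0/9).
From row 1: 1 unlike of 10 pairs (running 1/19).
From row 2: 0 unlike of 10 pairs (running 1/29).
From row 3: 3 unlike of 12 pairs (running 4/41).
From row 4: 1 unlike of 4 pairs (running 5/45).
Total adjacent occupied pairs: 45; unlike-type pairs: 5.

5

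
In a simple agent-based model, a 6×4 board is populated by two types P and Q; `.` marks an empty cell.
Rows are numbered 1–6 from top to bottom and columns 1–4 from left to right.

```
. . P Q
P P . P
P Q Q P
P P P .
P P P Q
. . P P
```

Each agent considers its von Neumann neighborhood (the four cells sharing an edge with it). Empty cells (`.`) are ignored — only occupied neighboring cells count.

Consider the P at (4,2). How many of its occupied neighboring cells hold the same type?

Occupied neighbors of (4,2): (3,2)=Q, (5,2)=P, (4,1)=P, (4,3)=P.
Same type (P): 3 of 4.

3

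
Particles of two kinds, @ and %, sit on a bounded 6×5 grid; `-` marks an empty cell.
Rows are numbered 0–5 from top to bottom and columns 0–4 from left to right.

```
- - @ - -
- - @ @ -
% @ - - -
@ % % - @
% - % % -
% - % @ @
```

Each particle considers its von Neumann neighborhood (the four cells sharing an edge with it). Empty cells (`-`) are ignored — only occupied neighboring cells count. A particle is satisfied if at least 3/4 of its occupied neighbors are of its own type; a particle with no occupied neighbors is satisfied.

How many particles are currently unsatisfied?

8

Row 0: (0,2)@ 1/1 ✓
Row 1: (1,2)@ 2/2 ✓ · (1,3)@ 1/1 ✓
Row 2: (2,0)% 0/2 ✗ · (2,1)@ 0/2 ✗
Row 3: (3,0)@ 0/3 ✗ · (3,1)% 1/3 ✗ · (3,2)% 2/2 ✓ · (3,4)@ 0/0 ✓
Row 4: (4,0)% 1/2 ✗ · (4,2)% 3/3 ✓ · (4,3)% 1/2 ✗
Row 5: (5,0)% 1/1 ✓ · (5,2)% 1/2 ✗ · (5,3)@ 1/3 ✗ · (5,4)@ 1/1 ✓
Unsatisfied: (2,0), (2,1), (3,0), (3,1), (4,0), (4,3), (5,2), (5,3) — 8 in total.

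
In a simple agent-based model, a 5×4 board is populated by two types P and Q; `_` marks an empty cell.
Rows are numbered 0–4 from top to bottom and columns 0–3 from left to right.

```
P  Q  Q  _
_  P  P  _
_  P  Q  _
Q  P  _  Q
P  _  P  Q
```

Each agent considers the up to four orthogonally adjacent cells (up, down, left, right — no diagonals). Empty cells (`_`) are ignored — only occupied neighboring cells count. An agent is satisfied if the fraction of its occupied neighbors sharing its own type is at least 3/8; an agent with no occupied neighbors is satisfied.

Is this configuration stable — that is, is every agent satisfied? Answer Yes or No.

Row 0: (0,0)P 0/1 unhappy · (0,1)Q 1/3 unhappy · (0,2)Q 1/2 ok
Row 1: (1,1)P 2/3 ok · (1,2)P 1/3 unhappy
Row 2: (2,1)P 2/3 ok · (2,2)Q 0/2 unhappy
Row 3: (3,0)Q 0/2 unhappy · (3,1)P 1/2 ok · (3,3)Q 1/1 ok
Row 4: (4,0)P 0/1 unhappy · (4,2)P 0/1 unhappy · (4,3)Q 1/2 ok
For instance (0,0) has only 0/1 same-type neighbors, below 3/8.

No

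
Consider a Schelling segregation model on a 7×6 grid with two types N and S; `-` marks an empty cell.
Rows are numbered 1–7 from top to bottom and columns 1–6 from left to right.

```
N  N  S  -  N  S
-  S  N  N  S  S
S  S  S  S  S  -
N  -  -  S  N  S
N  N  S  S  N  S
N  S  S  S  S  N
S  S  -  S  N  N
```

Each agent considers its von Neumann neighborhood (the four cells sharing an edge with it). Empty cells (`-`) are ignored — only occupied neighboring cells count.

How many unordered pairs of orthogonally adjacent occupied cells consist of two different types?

Scan each occupied cell's neighbors to the right and below so each pair is counted once.
From row 1: 5 unlike of 7 pairs (running 5/7).
From row 2: 4 unlike of 8 pairs (running 9/15).
From row 3: 2 unlike of 7 pairs (running 11/22).
From row 4: 2 unlike of 6 pairs (running 13/28).
From row 5: 6 unlike of 11 pairs (running 19/39).
From row 6: 4 unlike of 10 pairs (running 23/49).
From row 7: 1 unlike of 3 pairs (running 24/52).
Total adjacent occupied pairs: 52; unlike-type pairs: 24.

24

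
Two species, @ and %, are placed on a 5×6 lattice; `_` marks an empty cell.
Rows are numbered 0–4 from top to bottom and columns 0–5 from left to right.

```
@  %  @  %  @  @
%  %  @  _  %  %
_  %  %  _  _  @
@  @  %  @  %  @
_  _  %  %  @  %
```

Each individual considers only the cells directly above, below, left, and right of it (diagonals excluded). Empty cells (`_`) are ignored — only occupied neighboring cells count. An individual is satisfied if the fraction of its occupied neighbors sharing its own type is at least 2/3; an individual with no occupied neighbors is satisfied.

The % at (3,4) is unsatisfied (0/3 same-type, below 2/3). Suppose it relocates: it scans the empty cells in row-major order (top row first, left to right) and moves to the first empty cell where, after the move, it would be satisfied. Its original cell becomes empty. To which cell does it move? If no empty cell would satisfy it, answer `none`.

Vacating (3,4). Empty cells in order:
  (1,3): 2/3 same-type → satisfied — stop here.

(1,3)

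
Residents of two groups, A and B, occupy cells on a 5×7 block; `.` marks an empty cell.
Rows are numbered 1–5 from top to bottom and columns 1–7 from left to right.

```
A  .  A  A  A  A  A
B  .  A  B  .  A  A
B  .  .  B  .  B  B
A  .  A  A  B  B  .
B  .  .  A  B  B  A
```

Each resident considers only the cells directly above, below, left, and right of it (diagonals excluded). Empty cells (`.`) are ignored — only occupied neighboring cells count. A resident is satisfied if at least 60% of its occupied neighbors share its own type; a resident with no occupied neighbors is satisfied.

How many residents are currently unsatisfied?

12

Row 1: (1,1)A 0/1 unhappy · (1,3)A 2/2 ok · (1,4)A 2/3 ok · (1,5)A 2/2 ok · (1,6)A 3/3 ok · (1,7)A 2/2 ok
Row 2: (2,1)B 1/2 unhappy · (2,3)A 1/2 unhappy · (2,4)B 1/3 unhappy · (2,6)A 2/3 ok · (2,7)A 2/3 ok
Row 3: (3,1)B 1/2 unhappy · (3,4)B 1/2 unhappy · (3,6)B 2/3 ok · (3,7)B 1/2 unhappy
Row 4: (4,1)A 0/2 unhappy · (4,3)A 1/1 ok · (4,4)A 2/4 unhappy · (4,5)B 2/3 ok · (4,6)B 3/3 ok
Row 5: (5,1)B 0/1 unhappy · (5,4)A 1/2 unhappy · (5,5)B 2/3 ok · (5,6)B 2/3 ok · (5,7)A 0/1 unhappy
Unsatisfied: (1,1), (2,1), (2,3), (2,4), (3,1), (3,4), (3,7), (4,1), (4,4), (5,1), (5,4), (5,7) — 12 in total.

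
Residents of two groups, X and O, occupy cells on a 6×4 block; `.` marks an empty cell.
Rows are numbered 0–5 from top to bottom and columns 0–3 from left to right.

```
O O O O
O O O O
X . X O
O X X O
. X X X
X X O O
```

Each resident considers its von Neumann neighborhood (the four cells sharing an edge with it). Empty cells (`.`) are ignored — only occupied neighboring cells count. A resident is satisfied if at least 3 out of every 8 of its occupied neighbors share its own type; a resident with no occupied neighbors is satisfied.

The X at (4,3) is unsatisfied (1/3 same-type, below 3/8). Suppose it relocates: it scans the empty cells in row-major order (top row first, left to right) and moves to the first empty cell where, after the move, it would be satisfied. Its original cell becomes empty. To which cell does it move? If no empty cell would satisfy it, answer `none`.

(2,1)

Vacating (4,3). Empty cells in order:
  (2,1): 3/4 same-type → satisfied — stop here.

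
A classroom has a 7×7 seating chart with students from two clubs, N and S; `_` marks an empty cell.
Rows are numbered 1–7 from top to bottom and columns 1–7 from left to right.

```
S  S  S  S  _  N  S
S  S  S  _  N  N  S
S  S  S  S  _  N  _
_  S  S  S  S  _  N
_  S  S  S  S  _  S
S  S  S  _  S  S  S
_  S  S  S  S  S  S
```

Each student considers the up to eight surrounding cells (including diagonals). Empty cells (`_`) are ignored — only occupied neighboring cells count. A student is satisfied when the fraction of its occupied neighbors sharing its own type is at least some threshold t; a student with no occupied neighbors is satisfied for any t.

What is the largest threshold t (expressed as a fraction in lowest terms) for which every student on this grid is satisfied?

1/4

(1,1)S 3/3
(1,2)S 5/5
(1,3)S 4/4
(1,4)S 2/3
(1,6)N 2/4
(1,7)S 1/3
(2,1)S 5/5
(2,2)S 8/8
(2,3)S 7/7
(2,5)N 3/5
(2,6)N 3/5
(2,7)S 1/4
(3,1)S 4/4
(3,2)S 7/7
(3,3)S 7/7
(3,4)S 5/6
(3,6)N 3/5
(4,2)S 6/6
(4,3)S 8/8
(4,4)S 7/7
(4,5)S 4/5
(4,7)N 1/2
(5,2)S 6/6
(5,3)S 7/7
(5,4)S 7/7
(5,5)S 5/5
(5,7)S 2/3
(6,1)S 3/3
(6,2)S 6/6
(6,3)S 7/7
(6,5)S 6/6
(6,6)S 7/7
(6,7)S 4/4
(7,2)S 4/4
(7,3)S 4/4
(7,4)S 4/4
(7,5)S 4/4
(7,6)S 5/5
(7,7)S 3/3
The smallest same-type fraction is 1/4 at (2,7), which reduces to 1/4. Any threshold above that leaves this student unsatisfied.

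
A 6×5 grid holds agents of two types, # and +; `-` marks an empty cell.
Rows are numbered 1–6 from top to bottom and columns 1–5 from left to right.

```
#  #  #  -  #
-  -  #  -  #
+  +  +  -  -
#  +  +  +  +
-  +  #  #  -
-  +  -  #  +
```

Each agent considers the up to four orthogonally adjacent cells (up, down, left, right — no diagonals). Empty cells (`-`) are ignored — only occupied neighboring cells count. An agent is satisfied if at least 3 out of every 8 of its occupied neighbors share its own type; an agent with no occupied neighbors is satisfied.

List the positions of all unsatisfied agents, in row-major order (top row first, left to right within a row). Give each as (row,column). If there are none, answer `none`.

Row 1: (1,1)# 1/1 ✓ · (1,2)# 2/2 ✓ · (1,3)# 2/2 ✓ · (1,5)# 1/1 ✓
Row 2: (2,3)# 1/2 ✓ · (2,5)# 1/1 ✓
Row 3: (3,1)+ 1/2 ✓ · (3,2)+ 3/3 ✓ · (3,3)+ 2/3 ✓
Row 4: (4,1)# 0/2 ✗ · (4,2)+ 3/4 ✓ · (4,3)+ 3/4 ✓ · (4,4)+ 2/3 ✓ · (4,5)+ 1/1 ✓
Row 5: (5,2)+ 2/3 ✓ · (5,3)# 1/3 ✗ · (5,4)# 2/3 ✓
Row 6: (6,2)+ 1/1 ✓ · (6,4)# 1/2 ✓ · (6,5)+ 0/1 ✗

(4,1), (5,3), (6,5)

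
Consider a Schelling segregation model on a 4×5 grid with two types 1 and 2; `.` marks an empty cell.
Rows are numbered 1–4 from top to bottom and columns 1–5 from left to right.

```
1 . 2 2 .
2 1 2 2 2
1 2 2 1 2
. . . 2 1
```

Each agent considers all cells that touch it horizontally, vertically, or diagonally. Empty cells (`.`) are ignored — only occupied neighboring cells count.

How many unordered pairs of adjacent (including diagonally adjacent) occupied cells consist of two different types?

16

Scan each occupied cell's neighbors to the right and below (and the two forward diagonals) so each pair is counted once.
Row 1: 1(1,1)–2(2,1)≠ 1(1,1)–1(2,2)= 2(1,3)–2(1,4)= 2(1,3)–2(2,3)= 2(1,3)–2(2,4)= 2(1,3)–1(2,2)≠ 2(1,4)–2(2,4)= 2(1,4)–2(2,5)= 2(1,4)–2(2,3)=  → 2/9 unlike.
Row 2: 2(2,1)–1(2,2)≠ 2(2,1)–1(3,1)≠ 2(2,1)–2(3,2)= 1(2,2)–2(2,3)≠ 1(2,2)–2(3,2)≠ 1(2,2)–2(3,3)≠ 1(2,2)–1(3,1)= 2(2,3)–2(2,4)= 2(2,3)–2(3,3)= 2(2,3)–1(3,4)≠ 2(2,3)–2(3,2)= 2(2,4)–2(2,5)= 2(2,4)–1(3,4)≠ 2(2,4)–2(3,5)= 2(2,4)–2(3,3)= 2(2,5)–2(3,5)= 2(2,5)–1(3,4)≠  → 8/17 unlike.
Row 3: 1(3,1)–2(3,2)≠ 2(3,2)–2(3,3)= 2(3,3)–1(3,4)≠ 2(3,3)–2(4,4)= 1(3,4)–2(3,5)≠ 1(3,4)–2(4,4)≠ 1(3,4)–1(4,5)= 2(3,5)–1(4,5)≠ 2(3,5)–2(4,4)=  → 5/9 unlike.
Row 4: 2(4,4)–1(4,5)≠  → 1/1 unlike.
Total adjacent occupied pairs: 36; unlike-type pairs: 16.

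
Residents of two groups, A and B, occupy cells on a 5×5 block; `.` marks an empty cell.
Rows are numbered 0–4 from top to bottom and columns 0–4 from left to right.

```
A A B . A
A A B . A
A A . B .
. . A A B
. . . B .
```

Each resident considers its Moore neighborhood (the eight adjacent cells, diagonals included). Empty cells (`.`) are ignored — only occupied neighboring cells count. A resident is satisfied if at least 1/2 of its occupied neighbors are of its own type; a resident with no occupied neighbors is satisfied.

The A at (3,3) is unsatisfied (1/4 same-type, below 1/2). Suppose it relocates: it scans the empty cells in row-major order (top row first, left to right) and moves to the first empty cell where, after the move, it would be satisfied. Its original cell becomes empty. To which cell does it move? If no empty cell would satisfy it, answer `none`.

(0,3)

Vacating (3,3). Empty cells in order:
  (0,3): 2/4 same-type → satisfied — stop here.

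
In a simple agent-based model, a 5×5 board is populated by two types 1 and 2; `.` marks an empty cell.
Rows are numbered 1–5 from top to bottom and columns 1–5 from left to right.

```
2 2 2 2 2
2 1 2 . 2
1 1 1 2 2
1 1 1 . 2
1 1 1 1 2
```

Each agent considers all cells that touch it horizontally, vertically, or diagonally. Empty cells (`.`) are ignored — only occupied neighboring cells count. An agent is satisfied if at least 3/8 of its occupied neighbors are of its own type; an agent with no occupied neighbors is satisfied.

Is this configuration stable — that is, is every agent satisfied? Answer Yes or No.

(1,1)2 2/3 ✓
(1,2)2 4/5 ✓
(1,3)2 3/4 ✓
(1,4)2 4/4 ✓
(1,5)2 2/2 ✓
(2,1)2 2/5 ✓
(2,2)1 3/8 ✓
(2,3)2 4/7 ✓
(2,5)2 4/4 ✓
(3,1)1 4/5 ✓
(3,2)1 6/8 ✓
(3,3)1 4/6 ✓
(3,4)2 4/6 ✓
(3,5)2 3/3 ✓
(4,1)1 5/5 ✓
(4,2)1 8/8 ✓
(4,3)1 6/7 ✓
(4,5)2 3/4 ✓
(5,1)1 3/3 ✓
(5,2)1 5/5 ✓
(5,3)1 4/4 ✓
(5,4)1 2/4 ✓
(5,5)2 1/2 ✓
All meet the threshold, so the configuration is stable.

Yes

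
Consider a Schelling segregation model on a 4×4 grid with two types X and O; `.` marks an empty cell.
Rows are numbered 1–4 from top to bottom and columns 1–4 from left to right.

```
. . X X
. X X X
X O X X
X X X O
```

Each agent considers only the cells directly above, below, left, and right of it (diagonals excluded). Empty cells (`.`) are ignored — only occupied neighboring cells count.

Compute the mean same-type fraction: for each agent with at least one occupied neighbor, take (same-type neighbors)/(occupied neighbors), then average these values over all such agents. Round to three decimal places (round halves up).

0.673

Row 1: (1,3)X 2/2 · (1,4)X 2/2
Row 2: (2,2)X 1/2 · (2,3)X 4/4 · (2,4)X 3/3
Row 3: (3,1)X 1/2 · (3,2)O 0/4 · (3,3)X 3/4 · (3,4)X 2/3
Row 4: (4,1)X 2/2 · (4,2)X 2/3 · (4,3)X 2/3 · (4,4)O 0/2
Sum over 13 agents: 2/2 + 2/2 + 1/2 + 4/4 + 3/3 + 1/2 + 0/4 + 3/4 + 2/3 + 2/2 + 2/3 + 2/3 + 0/2 = 35/4; mean = 35/4 ÷ 13 = 35/52 = 0.673076… → 0.673.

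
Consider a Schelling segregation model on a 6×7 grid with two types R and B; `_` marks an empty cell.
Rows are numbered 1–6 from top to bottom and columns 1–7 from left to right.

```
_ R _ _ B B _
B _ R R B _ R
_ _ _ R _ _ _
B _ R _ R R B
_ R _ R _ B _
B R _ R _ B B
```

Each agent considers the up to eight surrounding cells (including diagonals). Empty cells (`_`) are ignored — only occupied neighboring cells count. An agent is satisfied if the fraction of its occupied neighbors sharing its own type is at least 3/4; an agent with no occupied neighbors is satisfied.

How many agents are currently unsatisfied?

14

Row 1: (1,2)R 1/2 unhappy · (1,5)B 2/3 unhappy · (1,6)B 2/3 unhappy
Row 2: (2,1)B 0/1 unhappy · (2,3)R 3/3 ok · (2,4)R 2/4 unhappy · (2,5)B 2/4 unhappy · (2,7)R 0/1 unhappy
Row 3: (3,4)R 4/5 ok
Row 4: (4,1)B 0/1 unhappy · (4,3)R 3/3 ok · (4,5)R 3/4 ok · (4,6)R 1/3 unhappy · (4,7)B 1/2 unhappy
Row 5: (5,2)R 2/4 unhappy · (5,4)R 3/3 ok · (5,6)B 3/5 unhappy
Row 6: (6,1)B 0/2 unhappy · (6,2)R 1/2 unhappy · (6,4)R 1/1 ok · (6,6)B 2/2 ok · (6,7)B 2/2 ok
Unsatisfied: (1,2), (1,5), (1,6), (2,1), (2,4), (2,5), (2,7), (4,1), (4,6), (4,7), (5,2), (5,6), (6,1), (6,2) — 14 in total.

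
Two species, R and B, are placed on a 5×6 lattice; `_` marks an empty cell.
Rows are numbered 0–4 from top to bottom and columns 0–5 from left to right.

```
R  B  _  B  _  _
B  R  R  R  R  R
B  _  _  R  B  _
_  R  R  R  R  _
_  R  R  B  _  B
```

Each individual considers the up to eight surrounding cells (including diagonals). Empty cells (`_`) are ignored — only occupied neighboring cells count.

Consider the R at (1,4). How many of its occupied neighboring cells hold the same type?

Occupied neighbors of (1,4): (0,3)=B, (1,3)=R, (1,5)=R, (2,3)=R, (2,4)=B.
Same type (R): 3 of 5.

3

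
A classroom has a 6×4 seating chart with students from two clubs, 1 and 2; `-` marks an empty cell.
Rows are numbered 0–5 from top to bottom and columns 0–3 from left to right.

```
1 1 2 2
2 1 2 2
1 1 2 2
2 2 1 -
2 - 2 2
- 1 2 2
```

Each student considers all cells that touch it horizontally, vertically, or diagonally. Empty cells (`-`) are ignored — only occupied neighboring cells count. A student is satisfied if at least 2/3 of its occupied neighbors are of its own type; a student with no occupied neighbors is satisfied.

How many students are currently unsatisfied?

Row 0: (0,0)1 2/3 ✓ · (0,1)1 2/5 ✗ · (0,2)2 3/5 ✗ · (0,3)2 3/3 ✓
Row 1: (1,0)2 0/5 ✗ · (1,1)1 4/8 ✗ · (1,2)2 5/8 ✗ · (1,3)2 5/5 ✓
Row 2: (2,0)1 2/5 ✗ · (2,1)1 3/8 ✗ · (2,2)2 4/7 ✗ · (2,3)2 3/4 ✓
Row 3: (3,0)2 2/4 ✗ · (3,1)2 4/7 ✗ · (3,2)1 1/6 ✗
Row 4: (4,0)2 2/3 ✓ · (4,2)2 4/6 ✓ · (4,3)2 3/4 ✓
Row 5: (5,1)1 0/3 ✗ · (5,2)2 3/4 ✓ · (5,3)2 3/3 ✓
Unsatisfied: (0,1), (0,2), (1,0), (1,1), (1,2), (2,0), (2,1), (2,2), (3,0), (3,1), (3,2), (5,1) — 12 in total.

12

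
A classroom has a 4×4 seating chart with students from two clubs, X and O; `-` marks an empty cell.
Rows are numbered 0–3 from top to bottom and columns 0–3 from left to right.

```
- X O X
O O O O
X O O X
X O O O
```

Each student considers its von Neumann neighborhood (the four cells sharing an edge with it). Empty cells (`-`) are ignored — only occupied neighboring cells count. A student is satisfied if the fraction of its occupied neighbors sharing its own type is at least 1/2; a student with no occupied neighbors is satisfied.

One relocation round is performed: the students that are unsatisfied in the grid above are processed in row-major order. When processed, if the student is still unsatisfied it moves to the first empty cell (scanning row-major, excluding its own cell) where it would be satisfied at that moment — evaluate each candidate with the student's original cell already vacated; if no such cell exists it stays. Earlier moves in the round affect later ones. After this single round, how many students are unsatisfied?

Initially unsatisfied (in order): (0,1), (0,2), (0,3), (1,3), (2,0), (2,3).
  (0,1): no empty cell satisfies it; stays.
  (0,2) → (0,0).
  (0,3) → (0,2).
  (1,3): now satisfied by earlier moves; stays.
  (2,0) → (0,3).
  (2,3): no empty cell satisfies it; stays.
Resulting grid:
O X X X
O O O O
- O O X
X O O O
Unsatisfied now: (0,1), (1,3), (2,3), (3,0).

4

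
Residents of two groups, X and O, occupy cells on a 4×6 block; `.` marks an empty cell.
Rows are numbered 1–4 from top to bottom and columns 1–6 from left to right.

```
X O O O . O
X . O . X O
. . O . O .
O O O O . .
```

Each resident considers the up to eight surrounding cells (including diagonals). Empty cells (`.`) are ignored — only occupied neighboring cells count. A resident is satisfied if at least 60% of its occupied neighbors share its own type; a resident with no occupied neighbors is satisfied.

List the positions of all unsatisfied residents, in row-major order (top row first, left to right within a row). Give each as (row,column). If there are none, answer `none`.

(1,1), (1,2), (1,6), (2,1), (2,5)

Row 1: (1,1)X 1/2 not · (1,2)O 2/4 not · (1,3)O 3/3 satisfied · (1,4)O 2/3 satisfied · (1,6)O 1/2 not
Row 2: (2,1)X 1/2 not · (2,3)O 4/4 satisfied · (2,5)X 0/4 not · (2,6)O 2/3 satisfied
Row 3: (3,3)O 4/4 satisfied · (3,5)O 2/3 satisfied
Row 4: (4,1)O 1/1 satisfied · (4,2)O 3/3 satisfied · (4,3)O 3/3 satisfied · (4,4)O 3/3 satisfied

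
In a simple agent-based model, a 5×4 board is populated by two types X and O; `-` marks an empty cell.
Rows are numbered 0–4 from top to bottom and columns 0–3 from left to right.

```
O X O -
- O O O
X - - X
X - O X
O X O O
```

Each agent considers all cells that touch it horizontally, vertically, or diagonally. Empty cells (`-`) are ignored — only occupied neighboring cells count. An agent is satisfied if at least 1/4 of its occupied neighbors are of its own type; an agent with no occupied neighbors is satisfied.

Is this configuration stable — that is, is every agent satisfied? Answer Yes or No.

Row 0: (0,0)O 1/2 ok · (0,1)X 0/4 unhappy · (0,2)O 3/4 ok
Row 1: (1,1)O 3/5 ok · (1,2)O 3/5 ok · (1,3)O 2/3 ok
Row 2: (2,0)X 1/2 ok · (2,3)X 1/4 ok
Row 3: (3,0)X 2/3 ok · (3,2)O 2/5 ok · (3,3)X 1/4 ok
Row 4: (4,0)O 0/2 unhappy · (4,1)X 1/4 ok · (4,2)O 2/4 ok · (4,3)O 2/3 ok
For instance (0,1) has only 0/4 same-type neighbors, below 1/4.

No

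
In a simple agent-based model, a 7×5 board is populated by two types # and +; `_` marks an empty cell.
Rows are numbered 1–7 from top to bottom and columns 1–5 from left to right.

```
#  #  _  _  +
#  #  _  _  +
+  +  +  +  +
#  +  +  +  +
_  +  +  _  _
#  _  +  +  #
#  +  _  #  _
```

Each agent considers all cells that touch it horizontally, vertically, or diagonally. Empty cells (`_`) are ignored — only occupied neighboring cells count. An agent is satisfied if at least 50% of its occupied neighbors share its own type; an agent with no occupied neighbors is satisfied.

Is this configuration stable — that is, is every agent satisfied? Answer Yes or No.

(1,1)# 3/3 ✓
(1,2)# 3/3 ✓
(1,5)+ 1/1 ✓
(2,1)# 3/5 ✓
(2,2)# 3/6 ✓
(2,5)+ 3/3 ✓
(3,1)+ 2/5 ✗
(3,2)+ 4/7 ✓
(3,3)+ 5/6 ✓
(3,4)+ 6/6 ✓
(3,5)+ 4/4 ✓
(4,1)# 0/4 ✗
(4,2)+ 6/7 ✓
(4,3)+ 7/7 ✓
(4,4)+ 6/6 ✓
(4,5)+ 3/3 ✓
(5,2)+ 4/6 ✓
(5,3)+ 6/6 ✓
(6,1)# 1/3 ✗
(6,3)+ 4/5 ✓
(6,4)+ 2/4 ✓
(6,5)# 1/2 ✓
(7,1)# 1/2 ✓
(7,2)+ 1/3 ✗
(7,4)# 1/3 ✗
For instance (3,1) has only 2/5 same-type neighbors, below 1/2.

No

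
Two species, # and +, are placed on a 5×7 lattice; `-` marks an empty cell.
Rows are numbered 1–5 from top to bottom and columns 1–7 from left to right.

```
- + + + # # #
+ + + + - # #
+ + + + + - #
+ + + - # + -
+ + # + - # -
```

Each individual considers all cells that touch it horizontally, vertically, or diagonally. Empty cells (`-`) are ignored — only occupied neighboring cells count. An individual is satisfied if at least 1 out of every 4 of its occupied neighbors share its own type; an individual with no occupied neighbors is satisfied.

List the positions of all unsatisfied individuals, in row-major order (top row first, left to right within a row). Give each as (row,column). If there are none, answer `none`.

Row 1: (1,2)+ 4/4 ✓ · (1,3)+ 5/5 ✓ · (1,4)+ 3/4 ✓ · (1,5)# 2/4 ✓ · (1,6)# 4/4 ✓ · (1,7)# 3/3 ✓
Row 2: (2,1)+ 4/4 ✓ · (2,2)+ 7/7 ✓ · (2,3)+ 8/8 ✓ · (2,4)+ 6/7 ✓ · (2,6)# 5/6 ✓ · (2,7)# 4/4 ✓
Row 3: (3,1)+ 5/5 ✓ · (3,2)+ 8/8 ✓ · (3,3)+ 7/7 ✓ · (3,4)+ 5/6 ✓ · (3,5)+ 3/5 ✓ · (3,7)# 2/3 ✓
Row 4: (4,1)+ 5/5 ✓ · (4,2)+ 7/8 ✓ · (4,3)+ 6/7 ✓ · (4,5)# 1/5 ✗ · (4,6)+ 1/4 ✓
Row 5: (5,1)+ 3/3 ✓ · (5,2)+ 4/5 ✓ · (5,3)# 0/4 ✗ · (5,4)+ 1/3 ✓ · (5,6)# 1/2 ✓

(4,5), (5,3)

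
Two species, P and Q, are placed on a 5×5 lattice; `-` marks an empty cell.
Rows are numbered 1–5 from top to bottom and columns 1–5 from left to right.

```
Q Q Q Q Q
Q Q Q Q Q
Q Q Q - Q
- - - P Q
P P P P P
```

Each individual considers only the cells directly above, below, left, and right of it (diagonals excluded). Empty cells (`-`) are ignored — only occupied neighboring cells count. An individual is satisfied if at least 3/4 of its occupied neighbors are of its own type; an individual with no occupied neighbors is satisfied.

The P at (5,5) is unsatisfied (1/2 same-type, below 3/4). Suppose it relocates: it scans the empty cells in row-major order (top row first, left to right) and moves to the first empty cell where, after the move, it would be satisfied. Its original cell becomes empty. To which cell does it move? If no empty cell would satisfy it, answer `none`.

none

Vacating (5,5). Empty cells in order:
  (3,4): 1/4 same-type → still unsatisfied.
  (4,1): 1/2 same-type → still unsatisfied.
  (4,2): 1/2 same-type → still unsatisfied.
  (4,3): 2/3 same-type → still unsatisfied.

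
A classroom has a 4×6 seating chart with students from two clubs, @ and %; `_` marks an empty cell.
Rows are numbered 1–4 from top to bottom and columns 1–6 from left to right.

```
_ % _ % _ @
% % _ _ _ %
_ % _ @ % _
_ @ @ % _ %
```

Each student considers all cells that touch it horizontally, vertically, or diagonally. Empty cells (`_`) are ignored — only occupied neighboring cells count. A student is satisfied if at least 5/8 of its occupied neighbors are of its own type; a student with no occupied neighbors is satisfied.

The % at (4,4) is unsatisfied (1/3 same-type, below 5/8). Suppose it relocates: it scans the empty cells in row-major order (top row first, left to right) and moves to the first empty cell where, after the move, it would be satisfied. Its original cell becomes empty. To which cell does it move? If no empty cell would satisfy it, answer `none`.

(1,1)

Vacating (4,4). Empty cells in order:
  (1,1): 3/3 same-type → satisfied — stop here.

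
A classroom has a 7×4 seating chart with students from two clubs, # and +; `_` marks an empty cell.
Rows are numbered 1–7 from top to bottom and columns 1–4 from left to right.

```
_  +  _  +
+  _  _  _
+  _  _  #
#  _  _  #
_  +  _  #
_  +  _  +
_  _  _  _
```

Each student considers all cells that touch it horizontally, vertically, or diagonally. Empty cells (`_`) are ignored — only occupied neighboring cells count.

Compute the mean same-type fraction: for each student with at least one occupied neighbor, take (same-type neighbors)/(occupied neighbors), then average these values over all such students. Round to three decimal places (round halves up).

0.650

Row 1: (1,2)+ 1/1 · (1,4)+ — no occupied neighbors
Row 2: (2,1)+ 2/2
Row 3: (3,1)+ 1/2 · (3,4)# 1/1
Row 4: (4,1)# 0/2 · (4,4)# 2/2
Row 5: (5,2)+ 1/2 · (5,4)# 1/2
Row 6: (6,2)+ 1/1 · (6,4)+ 0/1
Sum over 10 students: 1/1 + 2/2 + 1/2 + 1/1 + 0/2 + 2/2 + 1/2 + 1/2 + 1/1 + 0/1 = 13/2; mean = 13/2 ÷ 10 = 13/20 = 0.65 → 0.650.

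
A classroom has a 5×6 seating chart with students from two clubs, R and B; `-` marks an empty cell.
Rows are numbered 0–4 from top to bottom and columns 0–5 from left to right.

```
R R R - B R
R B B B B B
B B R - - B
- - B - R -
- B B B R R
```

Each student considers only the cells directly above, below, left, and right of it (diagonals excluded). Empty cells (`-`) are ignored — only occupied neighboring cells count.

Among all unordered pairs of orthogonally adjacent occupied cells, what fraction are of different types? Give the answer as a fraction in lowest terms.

Scan each occupied cell's neighbors to the right and below so each pair is counted once.
From row 0: 4 unlike of 8 pairs (running 4/8).
From row 1: 3 unlike of 9 pairs (running 7/17).
From row 2: 2 unlike of 3 pairs (running 9/20).
From row 3: 0 unlike of 2 pairs (running 9/22).
From row 4: 1 unlike of 4 pairs (running 10/26).
Total adjacent occupied pairs: 26; unlike-type pairs: 10.
10/26 reduces to 5/13.

5/13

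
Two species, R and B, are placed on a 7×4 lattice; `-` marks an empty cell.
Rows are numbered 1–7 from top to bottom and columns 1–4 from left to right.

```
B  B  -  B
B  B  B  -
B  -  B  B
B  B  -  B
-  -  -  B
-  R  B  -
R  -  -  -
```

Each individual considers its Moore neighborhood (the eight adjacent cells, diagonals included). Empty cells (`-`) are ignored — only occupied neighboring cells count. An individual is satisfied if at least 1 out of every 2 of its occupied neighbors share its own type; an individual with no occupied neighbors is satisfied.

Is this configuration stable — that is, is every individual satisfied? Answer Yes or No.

Row 1: (1,1)B 3/3 ok · (1,2)B 4/4 ok · (1,4)B 1/1 ok
Row 2: (2,1)B 4/4 ok · (2,2)B 6/6 ok · (2,3)B 5/5 ok
Row 3: (3,1)B 4/4 ok · (3,3)B 5/5 ok · (3,4)B 3/3 ok
Row 4: (4,1)B 2/2 ok · (4,2)B 3/3 ok · (4,4)B 3/3 ok
Row 5: (5,4)B 2/2 ok
Row 6: (6,2)R 1/2 ok · (6,3)B 1/2 ok
Row 7: (7,1)R 1/1 ok
All meet the threshold, so the configuration is stable.

Yes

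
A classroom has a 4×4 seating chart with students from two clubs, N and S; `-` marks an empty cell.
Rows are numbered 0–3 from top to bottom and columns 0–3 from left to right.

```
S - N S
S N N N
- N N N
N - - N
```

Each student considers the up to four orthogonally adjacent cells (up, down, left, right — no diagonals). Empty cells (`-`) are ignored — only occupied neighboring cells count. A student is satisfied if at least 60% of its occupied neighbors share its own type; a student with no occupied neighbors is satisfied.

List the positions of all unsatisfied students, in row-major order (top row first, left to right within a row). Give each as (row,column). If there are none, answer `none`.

(0,2), (0,3), (1,0)

(0,0)S 1/1 ok
(0,2)N 1/2 unhappy
(0,3)S 0/2 unhappy
(1,0)S 1/2 unhappy
(1,1)N 2/3 ok
(1,2)N 4/4 ok
(1,3)N 2/3 ok
(2,1)N 2/2 ok
(2,2)N 3/3 ok
(2,3)N 3/3 ok
(3,0)N 0/0 ok
(3,3)N 1/1 ok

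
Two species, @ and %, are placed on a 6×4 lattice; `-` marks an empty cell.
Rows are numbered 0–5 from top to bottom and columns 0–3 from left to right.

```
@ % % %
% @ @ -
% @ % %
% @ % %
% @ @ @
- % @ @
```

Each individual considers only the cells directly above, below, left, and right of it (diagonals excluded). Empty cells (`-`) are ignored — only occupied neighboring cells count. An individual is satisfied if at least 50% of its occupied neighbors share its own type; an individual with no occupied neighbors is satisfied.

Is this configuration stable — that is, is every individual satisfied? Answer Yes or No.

No

Row 0: (0,0)@ 0/2 ✗ · (0,1)% 1/3 ✗ · (0,2)% 2/3 ✓ · (0,3)% 1/1 ✓
Row 1: (1,0)% 1/3 ✗ · (1,1)@ 2/4 ✓ · (1,2)@ 1/3 ✗
Row 2: (2,0)% 2/3 ✓ · (2,1)@ 2/4 ✓ · (2,2)% 2/4 ✓ · (2,3)% 2/2 ✓
Row 3: (3,0)% 2/3 ✓ · (3,1)@ 2/4 ✓ · (3,2)% 2/4 ✓ · (3,3)% 2/3 ✓
Row 4: (4,0)% 1/2 ✓ · (4,1)@ 2/4 ✓ · (4,2)@ 3/4 ✓ · (4,3)@ 2/3 ✓
Row 5: (5,1)% 0/2 ✗ · (5,2)@ 2/3 ✓ · (5,3)@ 2/2 ✓
For instance (0,0) has only 0/2 same-type neighbors, below 1/2.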